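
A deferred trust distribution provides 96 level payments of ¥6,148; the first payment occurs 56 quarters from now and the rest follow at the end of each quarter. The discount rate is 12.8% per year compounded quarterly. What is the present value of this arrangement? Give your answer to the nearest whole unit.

¥32,326

Ordinary annuity of 96 payments, first payment at period 56.
Periodic rate r = 0.128/4 per quarter; n is counted in quarters.
The ordinary-annuity PV formula values the stream one period before the first payment (period 55); discount that back 55 periods:
PV₀ = 6,148 × [1 − (1+r)^−96] / r × (1+r)^−55 = ¥32,326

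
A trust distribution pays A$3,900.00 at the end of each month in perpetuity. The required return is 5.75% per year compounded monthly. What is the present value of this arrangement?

Periodic rate r = 0.0575/12 per month.
Level perpetuity: PV = PMT / r = 3,900 / (0.0575/12) = A$813,913.04.

A$813,913.04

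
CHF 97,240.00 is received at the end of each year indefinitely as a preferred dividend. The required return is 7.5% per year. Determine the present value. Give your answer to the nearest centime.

Periodic rate r = 0.075 per year.
Level perpetuity: PV = PMT / r = 97,240 / (0.075) = CHF 1,296,533.33.

CHF 1,296,533.33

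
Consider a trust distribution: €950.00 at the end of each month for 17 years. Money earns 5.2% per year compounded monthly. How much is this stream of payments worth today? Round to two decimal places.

€128,487.46

This is an ordinary annuity: 204 payments of €950.00 at the end of each month.
Periodic rate r = 0.052/12 per month; n is counted in months.
PV = PMT × [(1 − (1+r)^−n)/r] = 950 × [1 − (1+r)^−204] / r = €128,487.46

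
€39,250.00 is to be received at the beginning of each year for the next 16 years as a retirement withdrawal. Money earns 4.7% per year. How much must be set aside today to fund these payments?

This is an annuity due: 16 payments of €39,250.00 at the beginning of each year.
Periodic rate r = 0.047 per year.
PV = PMT × [(1 − (1+r)^−n)/r] × (1+r) = 39,250 × [1 − (1+r)^−16] / r × (1+r) = €455,040.24

€455,040.24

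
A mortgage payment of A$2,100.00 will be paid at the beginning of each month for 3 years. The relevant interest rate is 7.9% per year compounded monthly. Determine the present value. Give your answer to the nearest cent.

This is an annuity due: 36 payments of A$2,100.00 at the beginning of each month.
Periodic rate r = 0.079/12 per month; n is counted in months.
PV = PMT × [(1 − (1+r)^−n)/r] × (1+r) = 2,100 × [1 − (1+r)^−36] / r × (1+r) = A$67,555.38

A$67,555.38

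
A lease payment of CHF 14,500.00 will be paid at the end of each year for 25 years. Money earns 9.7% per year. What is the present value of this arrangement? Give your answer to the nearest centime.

This is an ordinary annuity: 25 payments of CHF 14,500.00 at the end of each year.
Periodic rate r = 0.097 per year.
PV = PMT × [(1 − (1+r)^−n)/r] = 14,500 × [1 − (1+r)^−25] / r = CHF 134,712.83

CHF 134,712.83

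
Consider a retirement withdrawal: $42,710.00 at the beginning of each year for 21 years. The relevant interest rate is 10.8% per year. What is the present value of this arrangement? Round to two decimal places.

$387,320.66

This is an annuity due: 21 payments of $42,710.00 at the beginning of each year.
Periodic rate r = 0.108 per year.
PV = PMT × [(1 − (1+r)^−n)/r] × (1+r) = 42,710 × [1 − (1+r)^−21] / r × (1+r) = $387,320.66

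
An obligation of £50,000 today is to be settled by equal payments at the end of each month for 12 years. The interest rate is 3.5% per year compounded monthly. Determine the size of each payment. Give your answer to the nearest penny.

£425.73

Level ordinary annuity; solve PV = PMT × [(1 − (1+r)^−n)/r] for PMT.
Periodic rate r = 0.035/12 per month; n is counted in months.
With n = 144: PMT = 50,000 / ([(1 − (1+r)^−n)/r]) = £425.73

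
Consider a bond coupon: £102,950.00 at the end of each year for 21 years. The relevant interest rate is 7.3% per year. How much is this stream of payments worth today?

£1,089,122.93

This is an ordinary annuity: 21 payments of £102,950.00 at the end of each year.
Periodic rate r = 0.073 per year.
PV = PMT × [(1 − (1+r)^−n)/r] = 102,950 × [1 − (1+r)^−21] / r = £1,089,122.93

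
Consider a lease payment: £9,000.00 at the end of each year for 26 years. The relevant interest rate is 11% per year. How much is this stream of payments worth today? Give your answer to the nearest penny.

This is an ordinary annuity: 26 payments of £9,000.00 at the end of each year.
Periodic rate r = 0.11 per year.
PV = PMT × [(1 − (1+r)^−n)/r] = 9,000 × [1 − (1+r)^−26] / r = £76,392.52

£76,392.52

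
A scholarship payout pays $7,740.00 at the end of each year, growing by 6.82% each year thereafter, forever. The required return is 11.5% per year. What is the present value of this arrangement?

$165,384.62

Periodic rate r = 0.115 per year.
Growing perpetuity (Gordon): PV = PMT₁ / (r − g) = 7,740 / (r − 0.0682) = $165,384.62.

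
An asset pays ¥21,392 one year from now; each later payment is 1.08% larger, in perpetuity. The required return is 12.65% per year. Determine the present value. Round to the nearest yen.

Periodic rate r = 0.1265 per year.
Growing perpetuity (Gordon): PV = PMT₁ / (r − g) = 21,392 / (r − 0.0108) = ¥184,892.

¥184,892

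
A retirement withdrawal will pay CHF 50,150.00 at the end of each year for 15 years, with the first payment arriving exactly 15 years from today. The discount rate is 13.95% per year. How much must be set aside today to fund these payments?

CHF 49,622.48

Ordinary annuity of 15 payments, first payment at period 15.
Periodic rate r = 0.1395 per year.
The ordinary-annuity PV formula values the stream one period before the first payment (period 14); discount that back 14 periods:
PV₀ = 50,150 × [1 − (1+r)^−15] / r × (1+r)^−14 = CHF 49,622.48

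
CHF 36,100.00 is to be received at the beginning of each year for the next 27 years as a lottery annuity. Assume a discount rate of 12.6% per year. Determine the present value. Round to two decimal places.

CHF 309,511.94

This is an annuity due: 27 payments of CHF 36,100.00 at the beginning of each year.
Periodic rate r = 0.126 per year.
PV = PMT × [(1 − (1+r)^−n)/r] × (1+r) = 36,100 × [1 − (1+r)^−27] / r × (1+r) = CHF 309,511.94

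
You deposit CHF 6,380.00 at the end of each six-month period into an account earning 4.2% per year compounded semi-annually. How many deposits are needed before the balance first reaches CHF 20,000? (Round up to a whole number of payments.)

Periodic rate r = 0.042/2 per half-year; n is counted in half-years.
Ordinary annuity FV: 20,000 = 6,380 × [((1+r)^n − 1)/r].
(1+r)^n = 1 + 20,000 × r / 6,380, so n = ln(1 + 20,000·r/6,380) / ln(1+r) = 3.07.
Round up to a whole number of payments: n = 4.

4 payments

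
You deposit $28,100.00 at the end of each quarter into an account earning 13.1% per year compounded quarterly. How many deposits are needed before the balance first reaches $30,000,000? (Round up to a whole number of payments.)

112 payments

Periodic rate r = 0.131/4 per quarter; n is counted in quarters.
Ordinary annuity FV: 30,000,000 = 28,100 × [((1+r)^n − 1)/r].
(1+r)^n = 1 + 30,000,000 × r / 28,100, so n = ln(1 + 30,000,000·r/28,100) / ln(1+r) = 111.17.
Round up to a whole number of payments: n = 112.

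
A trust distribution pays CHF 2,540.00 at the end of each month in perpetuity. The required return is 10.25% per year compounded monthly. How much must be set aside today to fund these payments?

Periodic rate r = 0.1025/12 per month.
Level perpetuity: PV = PMT / r = 2,540 / (0.1025/12) = CHF 297,365.85.

CHF 297,365.85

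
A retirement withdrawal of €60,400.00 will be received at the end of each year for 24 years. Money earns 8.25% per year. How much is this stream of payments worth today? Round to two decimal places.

€622,898.42

This is an ordinary annuity: 24 payments of €60,400.00 at the end of each year.
Periodic rate r = 0.0825 per year.
PV = PMT × [(1 − (1+r)^−n)/r] = 60,400 × [1 − (1+r)^−24] / r = €622,898.42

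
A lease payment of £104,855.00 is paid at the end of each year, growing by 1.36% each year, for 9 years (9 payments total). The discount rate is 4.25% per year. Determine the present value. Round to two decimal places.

£811,075.51

Periodic rate r = 0.0425 per year.
Growing ordinary annuity: PV = PMT₁ × [1 − ((1+g)/(1+r))^n] / (r − g) = 104,855 × [1 − ((1+0.0136)/(1+r))^9] / (r − 0.0136) = £811,075.51.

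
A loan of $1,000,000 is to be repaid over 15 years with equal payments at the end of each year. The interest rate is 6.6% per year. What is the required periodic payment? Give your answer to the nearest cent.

Level ordinary annuity; solve PV = PMT × [(1 − (1+r)^−n)/r] for PMT.
Periodic rate r = 0.066 per year.
With n = 15: PMT = 1,000,000 / ([(1 − (1+r)^−n)/r]) = $107,037.04

$107,037.04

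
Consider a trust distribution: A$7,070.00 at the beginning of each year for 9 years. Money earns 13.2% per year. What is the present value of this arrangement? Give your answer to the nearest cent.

This is an annuity due: 9 payments of A$7,070.00 at the beginning of each year.
Periodic rate r = 0.132 per year.
PV = PMT × [(1 − (1+r)^−n)/r] × (1+r) = 7,070 × [1 − (1+r)^−9] / r × (1+r) = A$40,766.27

A$40,766.27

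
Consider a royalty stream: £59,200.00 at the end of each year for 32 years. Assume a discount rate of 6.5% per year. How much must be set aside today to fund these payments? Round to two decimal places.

This is an ordinary annuity: 32 payments of £59,200.00 at the end of each year.
Periodic rate r = 0.065 per year.
PV = PMT × [(1 − (1+r)^−n)/r] = 59,200 × [1 − (1+r)^−32] / r = £789,368.61

£789,368.61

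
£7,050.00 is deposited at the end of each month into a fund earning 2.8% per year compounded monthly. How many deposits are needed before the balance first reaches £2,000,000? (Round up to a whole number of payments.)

218 payments

Periodic rate r = 0.028/12 per month; n is counted in months.
Ordinary annuity FV: 2,000,000 = 7,050 × [((1+r)^n − 1)/r].
(1+r)^n = 1 + 2,000,000 × r / 7,050, so n = ln(1 + 2,000,000·r/7,050) / ln(1+r) = 217.96.
Round up to a whole number of payments: n = 218.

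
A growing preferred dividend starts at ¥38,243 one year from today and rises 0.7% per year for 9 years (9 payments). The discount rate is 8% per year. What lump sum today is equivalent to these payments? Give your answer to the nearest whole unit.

¥244,828

Periodic rate r = 0.08 per year.
Growing ordinary annuity: PV = PMT₁ × [1 − ((1+g)/(1+r))^n] / (r − g) = 38,243 × [1 − ((1+0.007)/(1+r))^9] / (r − 0.007) = ¥244,828.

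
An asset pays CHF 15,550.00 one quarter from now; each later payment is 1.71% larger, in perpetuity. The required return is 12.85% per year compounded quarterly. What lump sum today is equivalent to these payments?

CHF 1,034,941.76

Periodic rate r = 0.1285/4 per quarter.
Growing perpetuity (Gordon): PV = PMT₁ / (r − g) = 15,550 / (r − 0.0171) = CHF 1,034,941.76.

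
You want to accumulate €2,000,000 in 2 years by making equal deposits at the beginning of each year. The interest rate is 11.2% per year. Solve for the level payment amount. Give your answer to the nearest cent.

€851,591.45

Level annuity due; solve FV = PMT × [((1+r)^n − 1)/r] × (1+r) for PMT.
Periodic rate r = 0.112 per year.
With n = 2: PMT = 2,000,000 / ([((1+r)^n − 1)/r] × (1+r)) = €851,591.45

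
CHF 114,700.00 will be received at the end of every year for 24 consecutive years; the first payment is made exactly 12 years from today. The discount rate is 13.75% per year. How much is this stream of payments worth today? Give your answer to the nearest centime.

Ordinary annuity of 24 payments, first payment at period 12.
Periodic rate r = 0.1375 per year.
The ordinary-annuity PV formula values the stream one period before the first payment (period 11); discount that back 11 periods:
PV₀ = 114,700 × [1 − (1+r)^−24] / r × (1+r)^−11 = CHF 193,024.06

CHF 193,024.06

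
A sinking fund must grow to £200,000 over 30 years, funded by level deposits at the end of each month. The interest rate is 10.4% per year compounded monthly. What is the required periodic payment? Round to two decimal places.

£81.21

Level ordinary annuity; solve FV = PMT × [((1+r)^n − 1)/r] for PMT.
Periodic rate r = 0.104/12 per month; n is counted in months.
With n = 360: PMT = 200,000 / ([((1+r)^n − 1)/r]) = £81.21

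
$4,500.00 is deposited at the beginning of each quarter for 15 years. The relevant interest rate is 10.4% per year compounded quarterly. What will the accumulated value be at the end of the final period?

This is an annuity due: 60 deposits of $4,500.00 at the beginning of each quarter.
Periodic rate r = 0.104/4 per quarter; n is counted in quarters.
FV = PMT × [((1+r)^n − 1)/r] × (1+r) = 4,500 × [(1+r)^60 − 1] / r × (1+r) = $650,800.35

$650,800.35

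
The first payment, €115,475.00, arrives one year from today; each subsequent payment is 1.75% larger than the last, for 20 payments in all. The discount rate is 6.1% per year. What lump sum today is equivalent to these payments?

€1,505,440.63

Periodic rate r = 0.061 per year.
Growing ordinary annuity: PV = PMT₁ × [1 − ((1+g)/(1+r))^n] / (r − g) = 115,475 × [1 − ((1+0.0175)/(1+r))^20] / (r − 0.0175) = €1,505,440.63.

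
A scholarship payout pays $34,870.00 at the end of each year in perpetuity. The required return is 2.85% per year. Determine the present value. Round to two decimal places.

Periodic rate r = 0.0285 per year.
Level perpetuity: PV = PMT / r = 34,870 / (0.0285) = $1,223,508.77.

$1,223,508.77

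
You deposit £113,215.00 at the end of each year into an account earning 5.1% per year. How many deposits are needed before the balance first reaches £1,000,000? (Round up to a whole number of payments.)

Periodic rate r = 0.051 per year.
Ordinary annuity FV: 1,000,000 = 113,215 × [((1+r)^n − 1)/r].
(1+r)^n = 1 + 1,000,000 × r / 113,215, so n = ln(1 + 1,000,000·r/113,215) / ln(1+r) = 7.48.
Round up to a whole number of payments: n = 8.

8 payments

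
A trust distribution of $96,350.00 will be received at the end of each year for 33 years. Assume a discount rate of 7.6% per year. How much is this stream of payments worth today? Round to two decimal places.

$1,154,722.89

This is an ordinary annuity: 33 payments of $96,350.00 at the end of each year.
Periodic rate r = 0.076 per year.
PV = PMT × [(1 − (1+r)^−n)/r] = 96,350 × [1 − (1+r)^−33] / r = $1,154,722.89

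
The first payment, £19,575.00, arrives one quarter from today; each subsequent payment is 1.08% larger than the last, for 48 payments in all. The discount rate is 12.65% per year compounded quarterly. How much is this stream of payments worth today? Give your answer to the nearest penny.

Periodic rate r = 0.1265/4 per quarter; n is counted in quarters.
Growing ordinary annuity: PV = PMT₁ × [1 − ((1+g)/(1+r))^n] / (r − g) = 19,575 × [1 − ((1+0.0108)/(1+r))^48] / (r − 0.0108) = £586,793.82.

£586,793.82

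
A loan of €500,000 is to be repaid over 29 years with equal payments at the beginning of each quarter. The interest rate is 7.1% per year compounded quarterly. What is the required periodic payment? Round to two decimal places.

Level annuity due; solve PV = PMT × [(1 − (1+r)^−n)/r] × (1+r) for PMT.
Periodic rate r = 0.071/4 per quarter; n is counted in quarters.
With n = 116: PMT = 500,000 / ([(1 − (1+r)^−n)/r] × (1+r)) = €10,022.16

€10,022.16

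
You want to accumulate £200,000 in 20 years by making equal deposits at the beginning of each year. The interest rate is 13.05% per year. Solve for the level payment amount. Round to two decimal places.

Level annuity due; solve FV = PMT × [((1+r)^n − 1)/r] × (1+r) for PMT.
Periodic rate r = 0.1305 per year.
With n = 20: PMT = 200,000 / ([((1+r)^n − 1)/r] × (1+r)) = £2,172.81

£2,172.81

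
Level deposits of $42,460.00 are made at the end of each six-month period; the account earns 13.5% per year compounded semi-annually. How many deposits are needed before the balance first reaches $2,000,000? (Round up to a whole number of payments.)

Periodic rate r = 0.135/2 per half-year; n is counted in half-years.
Ordinary annuity FV: 2,000,000 = 42,460 × [((1+r)^n − 1)/r].
(1+r)^n = 1 + 2,000,000 × r / 42,460, so n = ln(1 + 2,000,000·r/42,460) / ln(1+r) = 21.90.
Round up to a whole number of payments: n = 22.

22 payments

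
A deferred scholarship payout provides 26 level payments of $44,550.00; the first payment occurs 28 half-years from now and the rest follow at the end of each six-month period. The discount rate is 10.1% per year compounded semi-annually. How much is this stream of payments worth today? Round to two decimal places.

Ordinary annuity of 26 payments, first payment at period 28.
Periodic rate r = 0.101/2 per half-year; n is counted in half-years.
The ordinary-annuity PV formula values the stream one period before the first payment (period 27); discount that back 27 periods:
PV₀ = 44,550 × [1 − (1+r)^−26] / r × (1+r)^−27 = $168,473.54

$168,473.54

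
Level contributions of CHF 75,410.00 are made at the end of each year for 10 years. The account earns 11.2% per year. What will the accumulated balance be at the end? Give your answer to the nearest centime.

This is an ordinary annuity: 10 deposits of CHF 75,410.00 at the end of each year.
Periodic rate r = 0.112 per year.
FV = PMT × [((1+r)^n − 1)/r] = 75,410 × [(1+r)^10 − 1] / r = CHF 1,273,216.07

CHF 1,273,216.07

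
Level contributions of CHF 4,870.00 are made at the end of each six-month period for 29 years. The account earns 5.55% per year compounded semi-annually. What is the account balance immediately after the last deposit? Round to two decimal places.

CHF 683,004.17

This is an ordinary annuity: 58 deposits of CHF 4,870.00 at the end of each six-month period.
Periodic rate r = 0.0555/2 per half-year; n is counted in half-years.
FV = PMT × [((1+r)^n − 1)/r] = 4,870 × [(1+r)^58 − 1] / r = CHF 683,004.17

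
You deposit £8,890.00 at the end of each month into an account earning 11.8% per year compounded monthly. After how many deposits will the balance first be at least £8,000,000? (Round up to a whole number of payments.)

Periodic rate r = 0.118/12 per month; n is counted in months.
Ordinary annuity FV: 8,000,000 = 8,890 × [((1+r)^n − 1)/r].
(1+r)^n = 1 + 8,000,000 × r / 8,890, so n = ln(1 + 8,000,000·r/8,890) / ln(1+r) = 233.75.
Round up to a whole number of payments: n = 234.

234 payments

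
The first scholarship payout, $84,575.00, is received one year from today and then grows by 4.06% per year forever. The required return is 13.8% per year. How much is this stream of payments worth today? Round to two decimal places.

Periodic rate r = 0.138 per year.
Growing perpetuity (Gordon): PV = PMT₁ / (r − g) = 84,575 / (r − 0.0406) = $868,326.49.

$868,326.49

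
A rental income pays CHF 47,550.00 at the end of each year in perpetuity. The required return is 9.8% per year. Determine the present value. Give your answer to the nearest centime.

Periodic rate r = 0.098 per year.
Level perpetuity: PV = PMT / r = 47,550 / (0.098) = CHF 485,204.08.

CHF 485,204.08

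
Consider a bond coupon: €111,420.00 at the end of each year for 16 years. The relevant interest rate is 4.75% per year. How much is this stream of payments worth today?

This is an ordinary annuity: 16 payments of €111,420.00 at the end of each year.
Periodic rate r = 0.0475 per year.
PV = PMT × [(1 − (1+r)^−n)/r] = 111,420 × [1 − (1+r)^−16] / r = €1,229,322.23

€1,229,322.23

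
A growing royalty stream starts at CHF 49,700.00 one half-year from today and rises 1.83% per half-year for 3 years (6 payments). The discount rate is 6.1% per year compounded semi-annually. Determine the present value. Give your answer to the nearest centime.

Periodic rate r = 0.061/2 per half-year; n is counted in half-years.
Growing ordinary annuity: PV = PMT₁ × [1 − ((1+g)/(1+r))^n] / (r − g) = 49,700 × [1 − ((1+0.0183)/(1+r))^6] / (r − 0.0183) = CHF 280,943.40.

CHF 280,943.40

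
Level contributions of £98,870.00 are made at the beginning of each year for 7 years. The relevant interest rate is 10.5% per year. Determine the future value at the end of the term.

This is an annuity due: 7 deposits of £98,870.00 at the beginning of each year.
Periodic rate r = 0.105 per year.
FV = PMT × [((1+r)^n − 1)/r] × (1+r) = 98,870 × [(1+r)^7 − 1] / r × (1+r) = £1,052,531.34

£1,052,531.34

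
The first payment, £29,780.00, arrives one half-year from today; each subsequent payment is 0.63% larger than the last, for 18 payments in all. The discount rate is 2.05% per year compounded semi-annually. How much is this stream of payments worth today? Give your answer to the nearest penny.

£513,329.54

Periodic rate r = 0.0205/2 per half-year; n is counted in half-years.
Growing ordinary annuity: PV = PMT₁ × [1 − ((1+g)/(1+r))^n] / (r − g) = 29,780 × [1 − ((1+0.0063)/(1+r))^18] / (r − 0.0063) = £513,329.54.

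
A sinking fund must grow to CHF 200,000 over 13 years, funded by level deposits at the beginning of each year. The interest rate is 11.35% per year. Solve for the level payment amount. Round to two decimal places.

Level annuity due; solve FV = PMT × [((1+r)^n − 1)/r] × (1+r) for PMT.
Periodic rate r = 0.1135 per year.
With n = 13: PMT = 200,000 / ([((1+r)^n − 1)/r] × (1+r)) = CHF 6,693.85

CHF 6,693.85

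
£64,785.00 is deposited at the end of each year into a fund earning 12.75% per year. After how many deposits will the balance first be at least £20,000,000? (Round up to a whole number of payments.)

31 payments

Periodic rate r = 0.1275 per year.
Ordinary annuity FV: 20,000,000 = 64,785 × [((1+r)^n − 1)/r].
(1+r)^n = 1 + 20,000,000 × r / 64,785, so n = ln(1 + 20,000,000·r/64,785) / ln(1+r) = 30.81.
Round up to a whole number of payments: n = 31.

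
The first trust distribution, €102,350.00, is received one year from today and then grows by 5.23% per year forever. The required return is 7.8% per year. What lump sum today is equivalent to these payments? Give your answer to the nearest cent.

Periodic rate r = 0.078 per year.
Growing perpetuity (Gordon): PV = PMT₁ / (r − g) = 102,350 / (r − 0.0523) = €3,982,490.27.

€3,982,490.27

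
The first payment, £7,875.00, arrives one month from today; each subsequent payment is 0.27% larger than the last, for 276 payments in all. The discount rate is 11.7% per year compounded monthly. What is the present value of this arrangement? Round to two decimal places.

£955,497.78

Periodic rate r = 0.117/12 per month; n is counted in months.
Growing ordinary annuity: PV = PMT₁ × [1 − ((1+g)/(1+r))^n] / (r − g) = 7,875 × [1 − ((1+0.0027)/(1+r))^276] / (r − 0.0027) = £955,497.78.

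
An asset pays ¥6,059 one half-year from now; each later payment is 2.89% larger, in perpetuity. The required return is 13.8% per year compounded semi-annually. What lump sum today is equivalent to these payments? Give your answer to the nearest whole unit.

Periodic rate r = 0.138/2 per half-year.
Growing perpetuity (Gordon): PV = PMT₁ / (r − g) = 6,059 / (r − 0.0289) = ¥151,097.

¥151,097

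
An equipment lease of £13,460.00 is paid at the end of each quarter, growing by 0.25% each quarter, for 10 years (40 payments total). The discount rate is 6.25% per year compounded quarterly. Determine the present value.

Periodic rate r = 0.0625/4 per quarter; n is counted in quarters.
Growing ordinary annuity: PV = PMT₁ × [1 − ((1+g)/(1+r))^n] / (r − g) = 13,460 × [1 − ((1+0.0025)/(1+r))^40] / (r − 0.0025) = £416,006.99.

£416,006.99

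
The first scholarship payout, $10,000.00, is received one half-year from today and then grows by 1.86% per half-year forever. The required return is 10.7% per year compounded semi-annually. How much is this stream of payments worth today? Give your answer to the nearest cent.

$286,532.95

Periodic rate r = 0.107/2 per half-year.
Growing perpetuity (Gordon): PV = PMT₁ / (r − g) = 10,000 / (r − 0.0186) = $286,532.95.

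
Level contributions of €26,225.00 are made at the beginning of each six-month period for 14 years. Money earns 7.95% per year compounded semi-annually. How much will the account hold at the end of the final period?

€1,357,256.80

This is an annuity due: 28 deposits of €26,225.00 at the beginning of each six-month period.
Periodic rate r = 0.0795/2 per half-year; n is counted in half-years.
FV = PMT × [((1+r)^n − 1)/r] × (1+r) = 26,225 × [(1+r)^28 − 1] / r × (1+r) = €1,357,256.80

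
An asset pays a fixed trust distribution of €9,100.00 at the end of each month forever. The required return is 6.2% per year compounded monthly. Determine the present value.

Periodic rate r = 0.062/12 per month.
Level perpetuity: PV = PMT / r = 9,100 / (0.062/12) = €1,761,290.32.

€1,761,290.32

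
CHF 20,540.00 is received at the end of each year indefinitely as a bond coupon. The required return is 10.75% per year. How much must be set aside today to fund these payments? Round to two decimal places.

CHF 191,069.77

Periodic rate r = 0.1075 per year.
Level perpetuity: PV = PMT / r = 20,540 / (0.1075) = CHF 191,069.77.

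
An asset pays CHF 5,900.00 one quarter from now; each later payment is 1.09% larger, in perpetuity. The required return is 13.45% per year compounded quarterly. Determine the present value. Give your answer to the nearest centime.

Periodic rate r = 0.1345/4 per quarter.
Growing perpetuity (Gordon): PV = PMT₁ / (r − g) = 5,900 / (r − 0.0109) = CHF 259,625.96.

CHF 259,625.96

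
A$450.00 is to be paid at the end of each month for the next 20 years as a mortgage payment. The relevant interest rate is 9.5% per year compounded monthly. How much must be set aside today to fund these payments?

This is an ordinary annuity: 240 payments of A$450.00 at the end of each month.
Periodic rate r = 0.095/12 per month; n is counted in months.
PV = PMT × [(1 − (1+r)^−n)/r] = 450 × [1 − (1+r)^−240] / r = A$48,276.47

A$48,276.47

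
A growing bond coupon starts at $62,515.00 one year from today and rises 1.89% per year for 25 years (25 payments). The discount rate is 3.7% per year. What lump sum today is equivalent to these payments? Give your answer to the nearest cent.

Periodic rate r = 0.037 per year.
Growing ordinary annuity: PV = PMT₁ × [1 − ((1+g)/(1+r))^n] / (r − g) = 62,515 × [1 − ((1+0.0189)/(1+r))^25] / (r − 0.0189) = $1,229,913.37.

$1,229,913.37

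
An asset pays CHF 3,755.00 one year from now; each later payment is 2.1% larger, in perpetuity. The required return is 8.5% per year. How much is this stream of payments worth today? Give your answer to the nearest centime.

Periodic rate r = 0.085 per year.
Growing perpetuity (Gordon): PV = PMT₁ / (r − g) = 3,755 / (r − 0.021) = CHF 58,671.88.

CHF 58,671.88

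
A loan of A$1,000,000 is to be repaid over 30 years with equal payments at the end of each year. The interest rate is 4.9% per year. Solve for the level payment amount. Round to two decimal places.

A$64,311.79

Level ordinary annuity; solve PV = PMT × [(1 − (1+r)^−n)/r] for PMT.
Periodic rate r = 0.049 per year.
With n = 30: PMT = 1,000,000 / ([(1 − (1+r)^−n)/r]) = A$64,311.79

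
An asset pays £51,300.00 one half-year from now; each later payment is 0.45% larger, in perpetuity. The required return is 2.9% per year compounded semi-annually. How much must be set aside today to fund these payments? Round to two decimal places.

£5,130,000.00

Periodic rate r = 0.029/2 per half-year.
Growing perpetuity (Gordon): PV = PMT₁ / (r − g) = 51,300 / (r − 0.0045) = £5,130,000.00.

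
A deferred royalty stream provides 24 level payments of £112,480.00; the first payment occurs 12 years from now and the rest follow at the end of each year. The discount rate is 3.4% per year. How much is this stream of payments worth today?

£1,263,640.55

Ordinary annuity of 24 payments, first payment at period 12.
Periodic rate r = 0.034 per year.
The ordinary-annuity PV formula values the stream one period before the first payment (period 11); discount that back 11 periods:
PV₀ = 112,480 × [1 − (1+r)^−24] / r × (1+r)^−11 = £1,263,640.55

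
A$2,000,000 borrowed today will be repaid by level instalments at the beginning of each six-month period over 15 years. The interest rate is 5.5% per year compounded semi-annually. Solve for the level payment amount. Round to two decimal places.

A$96,125.39

Level annuity due; solve PV = PMT × [(1 − (1+r)^−n)/r] × (1+r) for PMT.
Periodic rate r = 0.055/2 per half-year; n is counted in half-years.
With n = 30: PMT = 2,000,000 / ([(1 − (1+r)^−n)/r] × (1+r)) = A$96,125.39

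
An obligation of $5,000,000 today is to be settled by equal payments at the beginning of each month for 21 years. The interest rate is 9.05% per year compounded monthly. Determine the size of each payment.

$44,059.90

Level annuity due; solve PV = PMT × [(1 − (1+r)^−n)/r] × (1+r) for PMT.
Periodic rate r = 0.0905/12 per month; n is counted in months.
With n = 252: PMT = 5,000,000 / ([(1 − (1+r)^−n)/r] × (1+r)) = $44,059.90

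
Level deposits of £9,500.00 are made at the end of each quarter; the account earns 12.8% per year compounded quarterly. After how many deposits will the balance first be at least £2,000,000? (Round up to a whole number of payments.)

Periodic rate r = 0.128/4 per quarter; n is counted in quarters.
Ordinary annuity FV: 2,000,000 = 9,500 × [((1+r)^n − 1)/r].
(1+r)^n = 1 + 2,000,000 × r / 9,500, so n = ln(1 + 2,000,000·r/9,500) / ln(1+r) = 64.95.
Round up to a whole number of payments: n = 65.

65 payments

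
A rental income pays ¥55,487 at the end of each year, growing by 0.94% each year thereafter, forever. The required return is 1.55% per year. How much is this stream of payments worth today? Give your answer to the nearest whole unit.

¥9,096,230

Periodic rate r = 0.0155 per year.
Growing perpetuity (Gordon): PV = PMT₁ / (r − g) = 55,487 / (r − 0.0094) = ¥9,096,230.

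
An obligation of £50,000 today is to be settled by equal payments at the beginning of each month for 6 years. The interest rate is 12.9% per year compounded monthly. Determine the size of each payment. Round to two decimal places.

£990.42

Level annuity due; solve PV = PMT × [(1 − (1+r)^−n)/r] × (1+r) for PMT.
Periodic rate r = 0.129/12 per month; n is counted in months.
With n = 72: PMT = 50,000 / ([(1 − (1+r)^−n)/r] × (1+r)) = £990.42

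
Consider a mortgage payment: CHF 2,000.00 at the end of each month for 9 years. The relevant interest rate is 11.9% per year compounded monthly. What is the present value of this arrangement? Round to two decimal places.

CHF 132,206.08

This is an ordinary annuity: 108 payments of CHF 2,000.00 at the end of each month.
Periodic rate r = 0.119/12 per month; n is counted in months.
PV = PMT × [(1 − (1+r)^−n)/r] = 2,000 × [1 − (1+r)^−108] / r = CHF 132,206.08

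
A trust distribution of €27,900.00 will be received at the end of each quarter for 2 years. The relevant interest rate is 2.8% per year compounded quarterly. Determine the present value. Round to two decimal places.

This is an ordinary annuity: 8 payments of €27,900.00 at the end of each quarter.
Periodic rate r = 0.028/4 per quarter; n is counted in quarters.
PV = PMT × [(1 − (1+r)^−n)/r] = 27,900 × [1 − (1+r)^−8] / r = €216,330.15

€216,330.15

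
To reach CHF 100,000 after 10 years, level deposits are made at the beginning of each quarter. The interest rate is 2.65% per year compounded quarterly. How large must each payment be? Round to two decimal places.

CHF 2,177.16

Level annuity due; solve FV = PMT × [((1+r)^n − 1)/r] × (1+r) for PMT.
Periodic rate r = 0.0265/4 per quarter; n is counted in quarters.
With n = 40: PMT = 100,000 / ([((1+r)^n − 1)/r] × (1+r)) = CHF 2,177.16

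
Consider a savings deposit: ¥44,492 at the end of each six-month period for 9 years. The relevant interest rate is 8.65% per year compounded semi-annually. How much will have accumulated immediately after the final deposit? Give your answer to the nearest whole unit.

¥1,175,665

This is an ordinary annuity: 18 deposits of ¥44,492 at the end of each six-month period.
Periodic rate r = 0.0865/2 per half-year; n is counted in half-years.
FV = PMT × [((1+r)^n − 1)/r] = 44,492 × [(1+r)^18 − 1] / r = ¥1,175,665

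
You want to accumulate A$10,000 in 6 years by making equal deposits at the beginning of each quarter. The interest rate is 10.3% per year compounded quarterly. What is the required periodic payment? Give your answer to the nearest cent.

Level annuity due; solve FV = PMT × [((1+r)^n − 1)/r] × (1+r) for PMT.
Periodic rate r = 0.103/4 per quarter; n is counted in quarters.
With n = 24: PMT = 10,000 / ([((1+r)^n − 1)/r] × (1+r)) = A$298.58

A$298.58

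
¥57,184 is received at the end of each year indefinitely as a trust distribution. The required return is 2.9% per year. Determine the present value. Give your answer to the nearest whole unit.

¥1,971,862

Periodic rate r = 0.029 per year.
Level perpetuity: PV = PMT / r = 57,184 / (0.029) = ¥1,971,862.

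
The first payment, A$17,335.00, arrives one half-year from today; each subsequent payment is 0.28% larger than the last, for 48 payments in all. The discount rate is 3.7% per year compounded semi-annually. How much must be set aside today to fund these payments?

Periodic rate r = 0.037/2 per half-year; n is counted in half-years.
Growing ordinary annuity: PV = PMT₁ × [1 − ((1+g)/(1+r))^n] / (r − g) = 17,335 × [1 − ((1+0.0028)/(1+r))^48] / (r − 0.0028) = A$580,319.97.

A$580,319.97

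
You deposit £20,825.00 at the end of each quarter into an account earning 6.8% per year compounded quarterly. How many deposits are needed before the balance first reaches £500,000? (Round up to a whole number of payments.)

Periodic rate r = 0.068/4 per quarter; n is counted in quarters.
Ordinary annuity FV: 500,000 = 20,825 × [((1+r)^n − 1)/r].
(1+r)^n = 1 + 500,000 × r / 20,825, so n = ln(1 + 500,000·r/20,825) / ln(1+r) = 20.31.
Round up to a whole number of payments: n = 21.

21 payments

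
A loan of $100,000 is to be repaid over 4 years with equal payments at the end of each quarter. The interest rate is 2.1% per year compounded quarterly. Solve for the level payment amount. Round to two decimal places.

$6,532.56

Level ordinary annuity; solve PV = PMT × [(1 − (1+r)^−n)/r] for PMT.
Periodic rate r = 0.021/4 per quarter; n is counted in quarters.
With n = 16: PMT = 100,000 / ([(1 − (1+r)^−n)/r]) = $6,532.56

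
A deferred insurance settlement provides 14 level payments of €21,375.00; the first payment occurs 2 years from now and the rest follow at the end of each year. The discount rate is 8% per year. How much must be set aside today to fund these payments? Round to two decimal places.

€163,167.19

Ordinary annuity of 14 payments, first payment at period 2.
Periodic rate r = 0.08 per year.
The ordinary-annuity PV formula values the stream one period before the first payment (period 1); discount that back 1 periods:
PV₀ = 21,375 × [1 − (1+r)^−14] / r × (1+r)^−1 = €163,167.19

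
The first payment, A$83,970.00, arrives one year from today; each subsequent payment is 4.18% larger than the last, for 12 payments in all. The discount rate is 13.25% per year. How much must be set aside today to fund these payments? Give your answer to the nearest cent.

Periodic rate r = 0.1325 per year.
Growing ordinary annuity: PV = PMT₁ × [1 − ((1+g)/(1+r))^n] / (r − g) = 83,970 × [1 − ((1+0.0418)/(1+r))^12] / (r − 0.0418) = A$585,805.87.

A$585,805.87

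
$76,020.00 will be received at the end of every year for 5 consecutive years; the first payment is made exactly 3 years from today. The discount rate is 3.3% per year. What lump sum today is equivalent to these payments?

$323,484.86

Ordinary annuity of 5 payments, first payment at period 3.
Periodic rate r = 0.033 per year.
The ordinary-annuity PV formula values the stream one period before the first payment (period 2); discount that back 2 periods:
PV₀ = 76,020 × [1 − (1+r)^−5] / r × (1+r)^−2 = $323,484.86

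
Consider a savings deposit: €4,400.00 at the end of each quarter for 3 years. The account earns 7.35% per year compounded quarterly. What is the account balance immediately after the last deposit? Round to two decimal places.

€58,476.85

This is an ordinary annuity: 12 deposits of €4,400.00 at the end of each quarter.
Periodic rate r = 0.0735/4 per quarter; n is counted in quarters.
FV = PMT × [((1+r)^n − 1)/r] = 4,400 × [(1+r)^12 − 1] / r = €58,476.85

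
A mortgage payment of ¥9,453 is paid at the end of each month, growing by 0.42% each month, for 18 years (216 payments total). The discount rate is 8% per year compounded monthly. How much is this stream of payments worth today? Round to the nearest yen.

¥1,576,410

Periodic rate r = 0.08/12 per month; n is counted in months.
Growing ordinary annuity: PV = PMT₁ × [1 − ((1+g)/(1+r))^n] / (r − g) = 9,453 × [1 − ((1+0.0042)/(1+r))^216] / (r − 0.0042) = ¥1,576,410.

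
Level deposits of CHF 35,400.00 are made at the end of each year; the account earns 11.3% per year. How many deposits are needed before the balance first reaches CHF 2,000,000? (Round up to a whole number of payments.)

19 payments

Periodic rate r = 0.113 per year.
Ordinary annuity FV: 2,000,000 = 35,400 × [((1+r)^n − 1)/r].
(1+r)^n = 1 + 2,000,000 × r / 35,400, so n = ln(1 + 2,000,000·r/35,400) / ln(1+r) = 18.68.
Round up to a whole number of payments: n = 19.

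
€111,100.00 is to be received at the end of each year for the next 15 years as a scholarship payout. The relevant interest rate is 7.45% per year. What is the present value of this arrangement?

€983,745.44

This is an ordinary annuity: 15 payments of €111,100.00 at the end of each year.
Periodic rate r = 0.0745 per year.
PV = PMT × [(1 − (1+r)^−n)/r] = 111,100 × [1 − (1+r)^−15] / r = €983,745.44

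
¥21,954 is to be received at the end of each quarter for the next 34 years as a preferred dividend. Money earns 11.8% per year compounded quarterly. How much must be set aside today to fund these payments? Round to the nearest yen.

This is an ordinary annuity: 136 payments of ¥21,954 at the end of each quarter.
Periodic rate r = 0.118/4 per quarter; n is counted in quarters.
PV = PMT × [(1 − (1+r)^−n)/r] = 21,954 × [1 − (1+r)^−136] / r = ¥729,931

¥729,931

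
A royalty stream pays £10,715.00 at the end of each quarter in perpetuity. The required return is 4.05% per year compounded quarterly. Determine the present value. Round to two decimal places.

Periodic rate r = 0.0405/4 per quarter.
Level perpetuity: PV = PMT / r = 10,715 / (0.0405/4) = £1,058,271.60.

£1,058,271.60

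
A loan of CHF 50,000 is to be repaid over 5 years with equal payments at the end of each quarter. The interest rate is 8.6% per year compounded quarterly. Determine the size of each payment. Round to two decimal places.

CHF 3,102.28

Level ordinary annuity; solve PV = PMT × [(1 − (1+r)^−n)/r] for PMT.
Periodic rate r = 0.086/4 per quarter; n is counted in quarters.
With n = 20: PMT = 50,000 / ([(1 − (1+r)^−n)/r]) = CHF 3,102.28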